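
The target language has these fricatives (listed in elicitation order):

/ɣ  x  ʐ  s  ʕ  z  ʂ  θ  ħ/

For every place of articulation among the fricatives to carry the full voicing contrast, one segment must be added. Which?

place of articulation  voiceless  voiced  
dental            θ         —       
alveolar          s         z       
retroflex         ʂ         ʐ       
velar             x         ɣ       
pharyngeal        ħ         ʕ       
The dental row has no voiced member, so the gap is the voiced dental fricative /ð/.

/ð/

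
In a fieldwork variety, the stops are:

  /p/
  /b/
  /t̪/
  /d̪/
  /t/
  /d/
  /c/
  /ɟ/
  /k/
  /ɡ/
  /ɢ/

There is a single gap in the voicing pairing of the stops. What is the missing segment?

/q/

Voiceless: /p/ (bilabial), /t̪/ (dental), /t/ (alveolar), /c/ (palatal), /k/ (velar).
Voiced: /b/ (bilabial), /d̪/ (dental), /d/ (alveolar), /ɟ/ (palatal), /ɡ/ (velar), /ɢ/ (uvular).
The uvular row has no voiceless member, so the gap is the voiceless uvular stop /q/.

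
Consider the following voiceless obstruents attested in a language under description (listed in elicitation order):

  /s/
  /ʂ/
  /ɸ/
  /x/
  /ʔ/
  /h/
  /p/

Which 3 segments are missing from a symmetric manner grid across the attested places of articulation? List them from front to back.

place of articulation  stop      fricative
bilabial          p         ɸ       
alveolar          —         s       
retroflex         —         ʂ       
velar             —         x       
glottal           ʔ         h       
Gaps, from front to back: alveolar lacks stop (/t/); retroflex lacks stop (/ʈ/); velar lacks stop (/k/).

/t/, /ʈ/, /k/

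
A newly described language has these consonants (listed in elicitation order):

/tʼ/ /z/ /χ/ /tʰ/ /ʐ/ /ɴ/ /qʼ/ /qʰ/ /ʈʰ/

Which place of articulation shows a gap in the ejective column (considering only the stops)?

retroflex

alveolar: aspirated /tʰ/, ejective /tʼ/.
retroflex: aspirated /ʈʰ/, ejective —.
uvular: aspirated /qʰ/, ejective /qʼ/.
Every place of articulation has an ejective member except retroflex, where /ʈʼ/ would be expected.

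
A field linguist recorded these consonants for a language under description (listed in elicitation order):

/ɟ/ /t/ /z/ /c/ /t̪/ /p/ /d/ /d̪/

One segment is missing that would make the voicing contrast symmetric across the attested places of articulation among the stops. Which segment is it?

/b/

bilabial: voiceless /p/, voiced —.
dental: voiceless /t̪/, voiced /d̪/.
alveolar: voiceless /t/, voiced /d/.
palatal: voiceless /c/, voiced /ɟ/.
The bilabial row has no voiced member, so the gap is the voiced bilabial stop /b/.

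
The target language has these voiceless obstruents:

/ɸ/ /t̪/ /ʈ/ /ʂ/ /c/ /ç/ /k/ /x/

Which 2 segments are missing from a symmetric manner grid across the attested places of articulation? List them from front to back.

Stop: /t̪/ (dental), /ʈ/ (retroflex), /c/ (palatal), /k/ (velar).
Fricative: /ɸ/ (bilabial), /ʂ/ (retroflex), /ç/ (palatal), /x/ (velar).
Gaps, from front to back: bilabial lacks stop (/p/); dental lacks fricative (/θ/).

/p/, /θ/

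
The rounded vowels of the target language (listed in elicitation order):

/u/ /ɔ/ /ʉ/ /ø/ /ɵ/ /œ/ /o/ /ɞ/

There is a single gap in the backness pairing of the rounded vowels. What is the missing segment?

Front: /ø/ (high-mid), /œ/ (low-mid).
Central: /ʉ/ (high), /ɵ/ (high-mid), /ɞ/ (low-mid).
Back: /u/ (high), /o/ (high-mid), /ɔ/ (low-mid).
The high row has no front member, so the gap is the high front rounded vowel /y/.

/y/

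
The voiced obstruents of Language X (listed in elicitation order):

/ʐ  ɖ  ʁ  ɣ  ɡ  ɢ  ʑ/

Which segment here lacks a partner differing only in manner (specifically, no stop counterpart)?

/ʑ/

Retroflex: /ɖ/ ~ /ʐ/
Velar: /ɡ/ ~ /ɣ/
Uvular: /ɢ/ ~ /ʁ/
Alveolo-palatal: only /ʑ/ (fricative); no stop partner.
So /ʑ/ is the unpaired segment.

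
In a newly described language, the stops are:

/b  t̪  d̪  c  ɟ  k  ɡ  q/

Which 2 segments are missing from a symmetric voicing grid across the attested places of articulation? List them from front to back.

/p/, /ɢ/

bilabial: voiceless —, voiced /b/.
dental: voiceless /t̪/, voiced /d̪/.
palatal: voiceless /c/, voiced /ɟ/.
velar: voiceless /k/, voiced /ɡ/.
uvular: voiceless /q/, voiced —.
Gaps, from front to back: bilabial lacks voiceless (/p/); uvular lacks voiced (/ɢ/).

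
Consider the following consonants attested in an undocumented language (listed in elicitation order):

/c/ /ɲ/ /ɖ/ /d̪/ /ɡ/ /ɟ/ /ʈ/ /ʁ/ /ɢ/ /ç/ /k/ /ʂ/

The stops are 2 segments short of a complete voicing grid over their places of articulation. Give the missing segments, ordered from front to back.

place of articulation  voiceless  voiced  
dental            —         d̪      
retroflex         ʈ         ɖ       
palatal           c         ɟ       
velar             k         ɡ       
uvular            —         ɢ       
Gaps, from front to back: dental lacks voiceless (/t̪/); uvular lacks voiceless (/q/).

/t̪/, /q/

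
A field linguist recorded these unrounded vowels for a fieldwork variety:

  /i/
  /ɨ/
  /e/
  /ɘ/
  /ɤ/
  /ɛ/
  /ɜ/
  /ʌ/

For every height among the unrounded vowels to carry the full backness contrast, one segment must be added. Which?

Front: /i/ (high), /e/ (high-mid), /ɛ/ (low-mid).
Central: /ɨ/ (high), /ɘ/ (high-mid), /ɜ/ (low-mid).
Back: /ɤ/ (high-mid), /ʌ/ (low-mid).
The high row has no back member, so the gap is the high back unrounded vowel /ɯ/.

/ɯ/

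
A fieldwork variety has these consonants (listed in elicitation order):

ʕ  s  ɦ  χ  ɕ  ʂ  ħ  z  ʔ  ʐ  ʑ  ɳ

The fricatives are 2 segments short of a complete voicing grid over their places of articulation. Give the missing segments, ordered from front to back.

place of articulation  voiceless  voiced  
alveolar          s         z       
retroflex         ʂ         ʐ       
alveolo-palatal   ɕ         ʑ       
uvular            χ         —       
pharyngeal        ħ         ʕ       
glottal           —         ɦ       
Gaps, from front to back: uvular lacks voiced (/ʁ/); glottal lacks voiceless (/h/).

/ʁ/, /h/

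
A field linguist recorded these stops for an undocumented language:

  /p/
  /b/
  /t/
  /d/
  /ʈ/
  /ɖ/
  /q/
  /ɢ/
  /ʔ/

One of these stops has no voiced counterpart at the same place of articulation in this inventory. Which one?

/ʔ/

Bilabial: /p/ ~ /b/
Alveolar: /t/ ~ /d/
Retroflex: /ʈ/ ~ /ɖ/
Uvular: /q/ ~ /ɢ/
Glottal: only /ʔ/ (voiceless); no voiced partner.
So /ʔ/ is the unpaired segment.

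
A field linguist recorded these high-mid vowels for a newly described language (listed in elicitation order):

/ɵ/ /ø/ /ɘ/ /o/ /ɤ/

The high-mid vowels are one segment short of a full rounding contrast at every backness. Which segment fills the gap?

/e/

Unrounded: /ɘ/ (central), /ɤ/ (back).
Rounded: /ø/ (front), /ɵ/ (central), /o/ (back).
The front row has no unrounded member, so the gap is the front unrounded vowel /e/.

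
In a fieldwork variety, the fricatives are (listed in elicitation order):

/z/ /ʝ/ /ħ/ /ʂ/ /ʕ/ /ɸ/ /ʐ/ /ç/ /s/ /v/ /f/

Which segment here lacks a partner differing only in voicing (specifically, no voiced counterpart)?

/ɸ/

Labiodental: /f/ ~ /v/
Alveolar: /s/ ~ /z/
Retroflex: /ʂ/ ~ /ʐ/
Palatal: /ç/ ~ /ʝ/
Pharyngeal: /ħ/ ~ /ʕ/
Bilabial: only /ɸ/ (voiceless); no voiced partner.
So /ɸ/ is the unpaired segment.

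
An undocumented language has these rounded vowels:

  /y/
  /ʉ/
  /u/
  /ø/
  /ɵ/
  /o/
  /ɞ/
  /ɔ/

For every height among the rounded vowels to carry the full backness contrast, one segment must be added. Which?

/œ/

Front: /y/ (high), /ø/ (high-mid).
Central: /ʉ/ (high), /ɵ/ (high-mid), /ɞ/ (low-mid).
Back: /u/ (high), /o/ (high-mid), /ɔ/ (low-mid).
The low-mid row has no front member, so the gap is the low-mid front rounded vowel /œ/.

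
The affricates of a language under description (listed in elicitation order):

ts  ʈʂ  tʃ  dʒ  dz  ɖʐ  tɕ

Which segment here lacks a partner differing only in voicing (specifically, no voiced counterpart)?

Alveolar: /ts/ ~ /dz/
Postalveolar: /tʃ/ ~ /dʒ/
Retroflex: /ʈʂ/ ~ /ɖʐ/
Alveolo-palatal: only /tɕ/ (voiceless); no voiced partner.
So /tɕ/ is the unpaired segment.

/tɕ/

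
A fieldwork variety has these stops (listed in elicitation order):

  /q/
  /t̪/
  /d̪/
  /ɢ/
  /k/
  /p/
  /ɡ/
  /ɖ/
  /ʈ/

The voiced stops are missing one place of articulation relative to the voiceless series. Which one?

bilabial: voiceless /p/, voiced —.
dental: voiceless /t̪/, voiced /d̪/.
retroflex: voiceless /ʈ/, voiced /ɖ/.
velar: voiceless /k/, voiced /ɡ/.
uvular: voiceless /q/, voiced /ɢ/.
Every place of articulation has a voiced member except bilabial, where /b/ would be expected.

bilabial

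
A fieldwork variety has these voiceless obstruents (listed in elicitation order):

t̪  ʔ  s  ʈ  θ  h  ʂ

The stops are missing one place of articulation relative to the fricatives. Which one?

Stop: /t̪/ (dental), /ʈ/ (retroflex), /ʔ/ (glottal).
Fricative: /θ/ (dental), /s/ (alveolar), /ʂ/ (retroflex), /h/ (glottal).
Every place of articulation has a stop member except alveolar, where /t/ would be expected.

alveolar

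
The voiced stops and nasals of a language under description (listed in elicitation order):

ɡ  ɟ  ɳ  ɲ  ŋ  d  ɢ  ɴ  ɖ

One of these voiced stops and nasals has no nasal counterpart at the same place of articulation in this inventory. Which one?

Retroflex: /ɖ/ ~ /ɳ/
Palatal: /ɟ/ ~ /ɲ/
Velar: /ɡ/ ~ /ŋ/
Uvular: /ɢ/ ~ /ɴ/
Alveolar: only /d/ (oral stop); no nasal partner.
So /d/ is the unpaired segment.

/d/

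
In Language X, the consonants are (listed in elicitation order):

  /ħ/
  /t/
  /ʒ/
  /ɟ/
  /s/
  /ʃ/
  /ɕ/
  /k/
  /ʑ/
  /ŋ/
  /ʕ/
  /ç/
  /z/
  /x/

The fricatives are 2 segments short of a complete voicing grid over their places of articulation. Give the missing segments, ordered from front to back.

Voiceless: /s/ (alveolar), /ʃ/ (postalveolar), /ɕ/ (alveolo-palatal), /ç/ (palatal), /x/ (velar), /ħ/ (pharyngeal).
Voiced: /z/ (alveolar), /ʒ/ (postalveolar), /ʑ/ (alveolo-palatal), /ʕ/ (pharyngeal).
Gaps, from front to back: palatal lacks voiced (/ʝ/); velar lacks voiced (/ɣ/).

/ʝ/, /ɣ/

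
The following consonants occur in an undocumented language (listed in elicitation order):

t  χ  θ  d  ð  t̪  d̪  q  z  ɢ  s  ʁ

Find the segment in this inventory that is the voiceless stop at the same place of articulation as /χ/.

/χ/ is a voiceless uvular fricative.
The voiceless stop at the same place is a voiceless uvular stop — in this inventory, /q/.

/q/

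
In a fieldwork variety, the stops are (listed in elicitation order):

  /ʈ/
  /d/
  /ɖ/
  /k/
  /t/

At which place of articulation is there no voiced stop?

alveolar: voiceless /t/, voiced /d/.
retroflex: voiceless /ʈ/, voiced /ɖ/.
velar: voiceless /k/, voiced —.
Every place of articulation has a voiced member except velar, where /ɡ/ would be expected.

velar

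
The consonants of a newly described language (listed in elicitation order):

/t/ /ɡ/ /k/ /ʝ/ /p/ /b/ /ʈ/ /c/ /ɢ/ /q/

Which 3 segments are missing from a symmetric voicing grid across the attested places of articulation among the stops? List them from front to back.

/d/, /ɖ/, /ɟ/

Voiceless: /p/ (bilabial), /t/ (alveolar), /ʈ/ (retroflex), /c/ (palatal), /k/ (velar), /q/ (uvular).
Voiced: /b/ (bilabial), /ɡ/ (velar), /ɢ/ (uvular).
Gaps, from front to back: alveolar lacks voiced (/d/); retroflex lacks voiced (/ɖ/); palatal lacks voiced (/ɟ/).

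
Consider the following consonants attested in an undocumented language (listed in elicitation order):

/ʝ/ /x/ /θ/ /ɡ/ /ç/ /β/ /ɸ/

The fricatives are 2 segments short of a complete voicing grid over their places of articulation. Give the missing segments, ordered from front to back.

bilabial: voiceless /ɸ/, voiced /β/.
dental: voiceless /θ/, voiced —.
palatal: voiceless /ç/, voiced /ʝ/.
velar: voiceless /x/, voiced —.
Gaps, from front to back: dental lacks voiced (/ð/); velar lacks voiced (/ɣ/).

/ð/, /ɣ/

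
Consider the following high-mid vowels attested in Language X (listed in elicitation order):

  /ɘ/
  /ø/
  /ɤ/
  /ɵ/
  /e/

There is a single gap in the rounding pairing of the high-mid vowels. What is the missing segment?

/o/

front: unrounded /e/, rounded /ø/.
central: unrounded /ɘ/, rounded /ɵ/.
back: unrounded /ɤ/, rounded —.
The back row has no rounded member, so the gap is the back rounded vowel /o/.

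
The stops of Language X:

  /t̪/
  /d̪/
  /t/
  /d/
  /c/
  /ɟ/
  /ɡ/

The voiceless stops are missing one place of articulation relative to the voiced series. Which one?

velar

dental: voiceless /t̪/, voiced /d̪/.
alveolar: voiceless /t/, voiced /d/.
palatal: voiceless /c/, voiced /ɟ/.
velar: voiceless —, voiced /ɡ/.
Every place of articulation has a voiceless member except velar, where /k/ would be expected.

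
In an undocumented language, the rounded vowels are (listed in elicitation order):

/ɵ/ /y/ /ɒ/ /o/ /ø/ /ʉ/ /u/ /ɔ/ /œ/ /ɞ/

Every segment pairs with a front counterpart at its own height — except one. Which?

High: /y/ ~ /ʉ/ ~ /u/
High-mid: /ø/ ~ /ɵ/ ~ /o/
Low-mid: /œ/ ~ /ɞ/ ~ /ɔ/
Low: only /ɒ/ (back); no front partner.
So /ɒ/ is the unpaired segment.

/ɒ/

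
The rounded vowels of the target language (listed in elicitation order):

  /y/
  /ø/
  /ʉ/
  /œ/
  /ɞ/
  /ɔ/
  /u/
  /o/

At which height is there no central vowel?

high-mid

height            front     central   back    
high              y         ʉ         u       
high-mid          ø         —         o       
low-mid           œ         ɞ         ɔ       
Every height has a central member except high-mid, where /ɵ/ would be expected.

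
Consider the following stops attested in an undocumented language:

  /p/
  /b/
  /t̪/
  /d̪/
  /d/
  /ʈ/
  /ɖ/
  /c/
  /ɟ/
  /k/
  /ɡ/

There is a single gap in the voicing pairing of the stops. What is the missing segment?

/t/

bilabial: voiceless /p/, voiced /b/.
dental: voiceless /t̪/, voiced /d̪/.
alveolar: voiceless —, voiced /d/.
retroflex: voiceless /ʈ/, voiced /ɖ/.
palatal: voiceless /c/, voiced /ɟ/.
velar: voiceless /k/, voiced /ɡ/.
The alveolar row has no voiceless member, so the gap is the voiceless alveolar stop /t/.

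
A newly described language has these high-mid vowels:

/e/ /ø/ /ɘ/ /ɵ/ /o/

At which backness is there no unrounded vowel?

back

front: unrounded /e/, rounded /ø/.
central: unrounded /ɘ/, rounded /ɵ/.
back: unrounded —, rounded /o/.
Every backness has an unrounded member except back, where /ɤ/ would be expected.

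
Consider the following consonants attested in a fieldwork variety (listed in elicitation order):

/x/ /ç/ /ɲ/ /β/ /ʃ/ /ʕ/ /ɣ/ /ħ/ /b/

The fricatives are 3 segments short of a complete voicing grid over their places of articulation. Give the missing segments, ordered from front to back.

bilabial: voiceless —, voiced /β/.
postalveolar: voiceless /ʃ/, voiced —.
palatal: voiceless /ç/, voiced —.
velar: voiceless /x/, voiced /ɣ/.
pharyngeal: voiceless /ħ/, voiced /ʕ/.
Gaps, from front to back: bilabial lacks voiceless (/ɸ/); postalveolar lacks voiced (/ʒ/); palatal lacks voiced (/ʝ/).

/ɸ/, /ʒ/, /ʝ/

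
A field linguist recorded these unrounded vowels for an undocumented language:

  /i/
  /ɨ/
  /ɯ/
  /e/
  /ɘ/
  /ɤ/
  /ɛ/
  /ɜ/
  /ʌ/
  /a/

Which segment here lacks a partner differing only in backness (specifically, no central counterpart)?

High: /i/ ~ /ɨ/ ~ /ɯ/
High-mid: /e/ ~ /ɘ/ ~ /ɤ/
Low-mid: /ɛ/ ~ /ɜ/ ~ /ʌ/
Low: only /a/ (front); no central partner.
So /a/ is the unpaired segment.

/a/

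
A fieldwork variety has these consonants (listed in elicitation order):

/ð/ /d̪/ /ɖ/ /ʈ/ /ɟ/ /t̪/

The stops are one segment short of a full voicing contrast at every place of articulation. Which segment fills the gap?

/c/

place of articulation  voiceless  voiced  
dental            t̪        d̪      
retroflex         ʈ         ɖ       
palatal           —         ɟ       
The palatal row has no voiceless member, so the gap is the voiceless palatal stop /c/.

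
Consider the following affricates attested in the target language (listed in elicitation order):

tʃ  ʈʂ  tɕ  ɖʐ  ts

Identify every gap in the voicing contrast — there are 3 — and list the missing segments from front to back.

place of articulation  voiceless  voiced  
alveolar          ts        —       
postalveolar      tʃ        —       
retroflex         ʈʂ        ɖʐ      
alveolo-palatal   tɕ        —       
Gaps, from front to back: alveolar lacks voiced (/dz/); postalveolar lacks voiced (/dʒ/); alveolo-palatal lacks voiced (/dʑ/).

/dz/, /dʒ/, /dʑ/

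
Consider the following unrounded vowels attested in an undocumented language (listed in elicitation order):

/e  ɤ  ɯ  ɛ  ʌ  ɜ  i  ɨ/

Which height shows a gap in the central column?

high: front /i/, central /ɨ/, back /ɯ/.
high-mid: front /e/, central —, back /ɤ/.
low-mid: front /ɛ/, central /ɜ/, back /ʌ/.
Every height has a central member except high-mid, where /ɘ/ would be expected.

high-mid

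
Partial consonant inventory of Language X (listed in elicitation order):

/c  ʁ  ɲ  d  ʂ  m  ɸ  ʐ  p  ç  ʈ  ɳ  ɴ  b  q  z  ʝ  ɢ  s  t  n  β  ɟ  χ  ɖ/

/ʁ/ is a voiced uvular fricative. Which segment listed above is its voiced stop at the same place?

/ɢ/

The voiced stop at the same place is a voiced uvular stop — in this inventory, /ɢ/.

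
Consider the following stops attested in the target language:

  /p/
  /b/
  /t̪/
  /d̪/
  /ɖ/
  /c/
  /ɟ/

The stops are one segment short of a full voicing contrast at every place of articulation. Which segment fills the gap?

Voiceless: /p/ (bilabial), /t̪/ (dental), /c/ (palatal).
Voiced: /b/ (bilabial), /d̪/ (dental), /ɖ/ (retroflex), /ɟ/ (palatal).
The retroflex row has no voiceless member, so the gap is the voiceless retroflex stop /ʈ/.

/ʈ/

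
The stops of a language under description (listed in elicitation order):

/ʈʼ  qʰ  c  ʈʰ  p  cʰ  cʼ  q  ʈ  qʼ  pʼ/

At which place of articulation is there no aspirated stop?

bilabial

Plain: /p/ (bilabial), /ʈ/ (retroflex), /c/ (palatal), /q/ (uvular).
Aspirated: /ʈʰ/ (retroflex), /cʰ/ (palatal), /qʰ/ (uvular).
Ejective: /pʼ/ (bilabial), /ʈʼ/ (retroflex), /cʼ/ (palatal), /qʼ/ (uvular).
Every place of articulation has an aspirated member except bilabial, where /pʰ/ would be expected.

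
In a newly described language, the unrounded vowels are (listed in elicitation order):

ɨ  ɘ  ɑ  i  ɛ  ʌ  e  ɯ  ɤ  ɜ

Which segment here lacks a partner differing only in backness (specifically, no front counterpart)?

High: /i/ ~ /ɨ/ ~ /ɯ/
High-mid: /e/ ~ /ɘ/ ~ /ɤ/
Low-mid: /ɛ/ ~ /ɜ/ ~ /ʌ/
Low: only /ɑ/ (back); no front partner.
So /ɑ/ is the unpaired segment.

/ɑ/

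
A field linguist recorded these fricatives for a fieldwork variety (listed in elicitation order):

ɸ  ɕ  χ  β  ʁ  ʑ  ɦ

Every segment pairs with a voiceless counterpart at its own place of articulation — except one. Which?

/ɦ/

Bilabial: /ɸ/ ~ /β/
Alveolo-palatal: /ɕ/ ~ /ʑ/
Uvular: /χ/ ~ /ʁ/
Glottal: only /ɦ/ (voiced); no voiceless partner.
So /ɦ/ is the unpaired segment.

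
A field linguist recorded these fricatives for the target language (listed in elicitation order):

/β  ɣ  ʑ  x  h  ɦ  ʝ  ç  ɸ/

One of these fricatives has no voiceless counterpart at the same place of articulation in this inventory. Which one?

Bilabial: /ɸ/ ~ /β/
Palatal: /ç/ ~ /ʝ/
Velar: /x/ ~ /ɣ/
Glottal: /h/ ~ /ɦ/
Alveolo-palatal: only /ʑ/ (voiced); no voiceless partner.
So /ʑ/ is the unpaired segment.

/ʑ/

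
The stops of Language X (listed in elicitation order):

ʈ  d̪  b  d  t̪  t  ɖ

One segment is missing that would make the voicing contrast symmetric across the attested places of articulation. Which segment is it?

/p/

Voiceless: /t̪/ (dental), /t/ (alveolar), /ʈ/ (retroflex).
Voiced: /b/ (bilabial), /d̪/ (dental), /d/ (alveolar), /ɖ/ (retroflex).
The bilabial row has no voiceless member, so the gap is the voiceless bilabial stop /p/.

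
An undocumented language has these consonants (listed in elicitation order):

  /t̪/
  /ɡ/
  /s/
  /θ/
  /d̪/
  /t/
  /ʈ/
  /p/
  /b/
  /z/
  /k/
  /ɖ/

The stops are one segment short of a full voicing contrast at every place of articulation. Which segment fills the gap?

/d/

bilabial: voiceless /p/, voiced /b/.
dental: voiceless /t̪/, voiced /d̪/.
alveolar: voiceless /t/, voiced —.
retroflex: voiceless /ʈ/, voiced /ɖ/.
velar: voiceless /k/, voiced /ɡ/.
The alveolar row has no voiced member, so the gap is the voiced alveolar stop /d/.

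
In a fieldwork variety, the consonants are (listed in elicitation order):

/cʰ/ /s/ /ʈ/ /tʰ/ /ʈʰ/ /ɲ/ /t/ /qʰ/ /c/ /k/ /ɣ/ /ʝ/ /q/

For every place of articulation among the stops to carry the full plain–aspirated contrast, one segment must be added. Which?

/kʰ/

place of articulation  plain     aspirated
alveolar          t         tʰ      
retroflex         ʈ         ʈʰ      
palatal           c         cʰ      
velar             k         —       
uvular            q         qʰ      
The velar row has no aspirated member, so the gap is the aspirated velar stop /kʰ/.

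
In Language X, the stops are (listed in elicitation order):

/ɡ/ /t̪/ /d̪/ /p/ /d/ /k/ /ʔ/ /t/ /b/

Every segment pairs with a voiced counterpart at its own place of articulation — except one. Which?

/ʔ/

Bilabial: /p/ ~ /b/
Dental: /t̪/ ~ /d̪/
Alveolar: /t/ ~ /d/
Velar: /k/ ~ /ɡ/
Glottal: only /ʔ/ (voiceless); no voiced partner.
So /ʔ/ is the unpaired segment.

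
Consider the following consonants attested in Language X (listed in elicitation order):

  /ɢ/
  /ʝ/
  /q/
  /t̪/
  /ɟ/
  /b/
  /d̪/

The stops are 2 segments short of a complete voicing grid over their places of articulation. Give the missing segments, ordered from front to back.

bilabial: voiceless —, voiced /b/.
dental: voiceless /t̪/, voiced /d̪/.
palatal: voiceless —, voiced /ɟ/.
uvular: voiceless /q/, voiced /ɢ/.
Gaps, from front to back: bilabial lacks voiceless (/p/); palatal lacks voiceless (/c/).

/p/, /c/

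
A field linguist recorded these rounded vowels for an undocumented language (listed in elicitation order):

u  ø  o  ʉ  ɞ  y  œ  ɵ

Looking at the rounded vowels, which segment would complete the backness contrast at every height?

/ɔ/

high: front /y/, central /ʉ/, back /u/.
high-mid: front /ø/, central /ɵ/, back /o/.
low-mid: front /œ/, central /ɞ/, back —.
The low-mid row has no back member, so the gap is the low-mid back rounded vowel /ɔ/.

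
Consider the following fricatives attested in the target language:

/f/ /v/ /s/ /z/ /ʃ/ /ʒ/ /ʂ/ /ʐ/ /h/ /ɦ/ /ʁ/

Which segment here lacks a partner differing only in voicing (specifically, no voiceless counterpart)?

/ʁ/

Labiodental: /f/ ~ /v/
Alveolar: /s/ ~ /z/
Postalveolar: /ʃ/ ~ /ʒ/
Retroflex: /ʂ/ ~ /ʐ/
Glottal: /h/ ~ /ɦ/
Uvular: only /ʁ/ (voiced); no voiceless partner.
So /ʁ/ is the unpaired segment.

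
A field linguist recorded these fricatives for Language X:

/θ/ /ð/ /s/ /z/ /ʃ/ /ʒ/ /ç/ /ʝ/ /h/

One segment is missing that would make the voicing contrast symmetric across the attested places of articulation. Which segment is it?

place of articulation  voiceless  voiced  
dental            θ         ð       
alveolar          s         z       
postalveolar      ʃ         ʒ       
palatal           ç         ʝ       
glottal           h         —       
The glottal row has no voiced member, so the gap is the voiced glottal fricative /ɦ/.

/ɦ/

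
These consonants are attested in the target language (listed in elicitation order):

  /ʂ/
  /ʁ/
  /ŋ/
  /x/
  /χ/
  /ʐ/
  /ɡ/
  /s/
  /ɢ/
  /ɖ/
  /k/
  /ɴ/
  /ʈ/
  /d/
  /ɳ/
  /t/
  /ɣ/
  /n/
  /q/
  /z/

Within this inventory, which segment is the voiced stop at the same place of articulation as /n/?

/n/ is an alveolar nasal.
The voiced stop at the same place is a voiced alveolar stop — in this inventory, /d/.

/d/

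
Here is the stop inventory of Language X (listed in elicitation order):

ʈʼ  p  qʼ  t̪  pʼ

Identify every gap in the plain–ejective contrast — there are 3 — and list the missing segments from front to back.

place of articulation  plain     ejective
bilabial          p         pʼ      
dental            t̪        —       
retroflex         —         ʈʼ      
uvular            —         qʼ      
Gaps, from front to back: dental lacks ejective (/t̪ʼ/); retroflex lacks plain (/ʈ/); uvular lacks plain (/q/).

/t̪ʼ/, /ʈ/, /q/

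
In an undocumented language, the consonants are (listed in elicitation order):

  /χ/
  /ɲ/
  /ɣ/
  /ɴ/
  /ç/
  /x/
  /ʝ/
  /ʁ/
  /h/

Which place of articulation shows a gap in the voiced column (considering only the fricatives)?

glottal

Voiceless: /ç/ (palatal), /x/ (velar), /χ/ (uvular), /h/ (glottal).
Voiced: /ʝ/ (palatal), /ɣ/ (velar), /ʁ/ (uvular).
Every place of articulation has a voiced member except glottal, where /ɦ/ would be expected.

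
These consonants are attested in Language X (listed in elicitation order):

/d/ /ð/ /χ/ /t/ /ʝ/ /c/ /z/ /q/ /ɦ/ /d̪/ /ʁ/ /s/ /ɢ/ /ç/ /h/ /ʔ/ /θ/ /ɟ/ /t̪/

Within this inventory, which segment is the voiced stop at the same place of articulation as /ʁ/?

/ʁ/ is a voiced uvular fricative.
The voiced stop at the same place is a voiced uvular stop — in this inventory, /ɢ/.

/ɢ/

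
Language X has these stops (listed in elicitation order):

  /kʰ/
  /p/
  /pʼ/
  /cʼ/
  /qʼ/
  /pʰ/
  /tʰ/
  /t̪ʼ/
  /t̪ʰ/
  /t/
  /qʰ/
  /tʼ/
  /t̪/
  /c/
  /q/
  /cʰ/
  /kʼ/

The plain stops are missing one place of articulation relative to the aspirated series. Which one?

velar

Plain: /p/ (bilabial), /t̪/ (dental), /t/ (alveolar), /c/ (palatal), /q/ (uvular).
Aspirated: /pʰ/ (bilabial), /t̪ʰ/ (dental), /tʰ/ (alveolar), /cʰ/ (palatal), /kʰ/ (velar), /qʰ/ (uvular).
Ejective: /pʼ/ (bilabial), /t̪ʼ/ (dental), /tʼ/ (alveolar), /cʼ/ (palatal), /kʼ/ (velar), /qʼ/ (uvular).
Every place of articulation has a plain member except velar, where /k/ would be expected.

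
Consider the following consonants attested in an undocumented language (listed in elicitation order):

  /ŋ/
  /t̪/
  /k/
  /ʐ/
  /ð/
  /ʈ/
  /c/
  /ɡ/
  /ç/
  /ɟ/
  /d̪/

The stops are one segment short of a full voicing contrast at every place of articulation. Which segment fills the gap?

/ɖ/

place of articulation  voiceless  voiced  
dental            t̪        d̪      
retroflex         ʈ         —       
palatal           c         ɟ       
velar             k         ɡ       
The retroflex row has no voiced member, so the gap is the voiced retroflex stop /ɖ/.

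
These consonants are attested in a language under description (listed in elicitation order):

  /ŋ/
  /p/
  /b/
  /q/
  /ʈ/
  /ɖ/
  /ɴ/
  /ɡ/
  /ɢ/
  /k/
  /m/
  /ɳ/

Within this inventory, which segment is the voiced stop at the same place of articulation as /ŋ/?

/ŋ/ is a velar nasal.
The voiced stop at the same place is a voiced velar stop — in this inventory, /ɡ/.

/ɡ/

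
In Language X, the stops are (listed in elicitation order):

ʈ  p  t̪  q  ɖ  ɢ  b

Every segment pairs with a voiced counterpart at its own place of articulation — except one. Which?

/t̪/

Bilabial: /p/ ~ /b/
Retroflex: /ʈ/ ~ /ɖ/
Uvular: /q/ ~ /ɢ/
Dental: only /t̪/ (voiceless); no voiced partner.
So /t̪/ is the unpaired segment.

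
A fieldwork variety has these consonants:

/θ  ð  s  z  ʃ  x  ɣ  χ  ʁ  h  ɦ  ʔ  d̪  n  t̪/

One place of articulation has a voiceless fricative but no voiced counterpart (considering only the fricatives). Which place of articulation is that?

postalveolar

dental: voiceless /θ/, voiced /ð/.
alveolar: voiceless /s/, voiced /z/.
postalveolar: voiceless /ʃ/, voiced —.
velar: voiceless /x/, voiced /ɣ/.
uvular: voiceless /χ/, voiced /ʁ/.
glottal: voiceless /h/, voiced /ɦ/.
Every place of articulation has a voiced member except postalveolar, where /ʒ/ would be expected.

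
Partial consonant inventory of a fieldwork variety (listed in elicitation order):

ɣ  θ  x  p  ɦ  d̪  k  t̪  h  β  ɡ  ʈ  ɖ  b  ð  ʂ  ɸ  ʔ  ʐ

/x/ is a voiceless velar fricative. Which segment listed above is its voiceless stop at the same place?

/k/

The voiceless stop at the same place is a voiceless velar stop — in this inventory, /k/.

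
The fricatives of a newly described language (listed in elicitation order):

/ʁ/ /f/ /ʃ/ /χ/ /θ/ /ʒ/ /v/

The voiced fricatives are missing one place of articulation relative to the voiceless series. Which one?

dental

labiodental: voiceless /f/, voiced /v/.
dental: voiceless /θ/, voiced —.
postalveolar: voiceless /ʃ/, voiced /ʒ/.
uvular: voiceless /χ/, voiced /ʁ/.
Every place of articulation has a voiced member except dental, where /ð/ would be expected.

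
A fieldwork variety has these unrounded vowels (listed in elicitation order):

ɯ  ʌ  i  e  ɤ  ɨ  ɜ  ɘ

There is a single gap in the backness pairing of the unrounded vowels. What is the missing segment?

/ɛ/

Front: /i/ (high), /e/ (high-mid).
Central: /ɨ/ (high), /ɘ/ (high-mid), /ɜ/ (low-mid).
Back: /ɯ/ (high), /ɤ/ (high-mid), /ʌ/ (low-mid).
The low-mid row has no front member, so the gap is the low-mid front unrounded vowel /ɛ/.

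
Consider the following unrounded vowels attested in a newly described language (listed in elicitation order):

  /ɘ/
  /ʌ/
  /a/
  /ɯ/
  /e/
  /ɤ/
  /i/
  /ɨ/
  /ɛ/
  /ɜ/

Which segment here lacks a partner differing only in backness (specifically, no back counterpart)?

/a/

High: /i/ ~ /ɨ/ ~ /ɯ/
High-mid: /e/ ~ /ɘ/ ~ /ɤ/
Low-mid: /ɛ/ ~ /ɜ/ ~ /ʌ/
Low: only /a/ (front); no back partner.
So /a/ is the unpaired segment.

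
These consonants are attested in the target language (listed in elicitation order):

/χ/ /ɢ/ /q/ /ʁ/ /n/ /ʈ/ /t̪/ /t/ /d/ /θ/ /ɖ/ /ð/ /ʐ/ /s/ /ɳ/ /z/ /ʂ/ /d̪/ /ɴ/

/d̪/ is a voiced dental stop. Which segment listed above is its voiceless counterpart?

/t̪/

The voiceless counterpart is a voiceless dental stop — in this inventory, /t̪/.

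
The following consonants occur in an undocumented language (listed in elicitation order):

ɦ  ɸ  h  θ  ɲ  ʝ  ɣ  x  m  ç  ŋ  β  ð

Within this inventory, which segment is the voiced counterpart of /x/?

/x/ is a voiceless velar fricative.
The voiced counterpart is a voiced velar fricative — in this inventory, /ɣ/.

/ɣ/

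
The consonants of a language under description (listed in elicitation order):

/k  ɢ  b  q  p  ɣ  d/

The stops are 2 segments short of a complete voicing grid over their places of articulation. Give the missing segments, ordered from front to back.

place of articulation  voiceless  voiced  
bilabial          p         b       
alveolar          —         d       
velar             k         —       
uvular            q         ɢ       
Gaps, from front to back: alveolar lacks voiceless (/t/); velar lacks voiced (/ɡ/).

/t/, /ɡ/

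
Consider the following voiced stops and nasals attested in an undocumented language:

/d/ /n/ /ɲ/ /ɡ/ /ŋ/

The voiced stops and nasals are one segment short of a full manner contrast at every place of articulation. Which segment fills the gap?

alveolar: oral stop /d/, nasal /n/.
palatal: oral stop —, nasal /ɲ/.
velar: oral stop /ɡ/, nasal /ŋ/.
The palatal row has no oral stop member, so the gap is the palatal oral stop /ɟ/.

/ɟ/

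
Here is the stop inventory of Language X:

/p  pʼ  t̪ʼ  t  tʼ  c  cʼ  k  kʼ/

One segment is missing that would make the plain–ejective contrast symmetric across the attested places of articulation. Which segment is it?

/t̪/

Plain: /p/ (bilabial), /t/ (alveolar), /c/ (palatal), /k/ (velar).
Ejective: /pʼ/ (bilabial), /t̪ʼ/ (dental), /tʼ/ (alveolar), /cʼ/ (palatal), /kʼ/ (velar).
The dental row has no plain member, so the gap is the plain dental stop /t̪/.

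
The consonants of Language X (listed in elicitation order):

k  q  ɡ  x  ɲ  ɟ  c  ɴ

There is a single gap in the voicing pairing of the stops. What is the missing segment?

place of articulation  voiceless  voiced  
palatal           c         ɟ       
velar             k         ɡ       
uvular            q         —       
The uvular row has no voiced member, so the gap is the voiced uvular stop /ɢ/.

/ɢ/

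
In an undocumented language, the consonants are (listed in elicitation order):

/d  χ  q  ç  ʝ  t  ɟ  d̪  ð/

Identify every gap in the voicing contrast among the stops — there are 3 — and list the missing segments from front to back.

/t̪/, /c/, /ɢ/

Voiceless: /t/ (alveolar), /q/ (uvular).
Voiced: /d̪/ (dental), /d/ (alveolar), /ɟ/ (palatal).
Gaps, from front to back: dental lacks voiceless (/t̪/); palatal lacks voiceless (/c/); uvular lacks voiced (/ɢ/).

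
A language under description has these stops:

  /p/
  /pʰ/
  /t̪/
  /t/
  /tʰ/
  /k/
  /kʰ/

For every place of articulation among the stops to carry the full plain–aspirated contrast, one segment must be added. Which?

bilabial: plain /p/, aspirated /pʰ/.
dental: plain /t̪/, aspirated —.
alveolar: plain /t/, aspirated /tʰ/.
velar: plain /k/, aspirated /kʰ/.
The dental row has no aspirated member, so the gap is the aspirated dental stop /t̪ʰ/.

/t̪ʰ/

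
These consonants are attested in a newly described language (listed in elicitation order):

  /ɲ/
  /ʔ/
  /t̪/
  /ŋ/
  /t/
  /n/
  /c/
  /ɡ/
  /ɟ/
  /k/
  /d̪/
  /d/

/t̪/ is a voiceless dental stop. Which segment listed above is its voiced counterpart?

/d̪/

The voiced counterpart is a voiced dental stop — in this inventory, /d̪/.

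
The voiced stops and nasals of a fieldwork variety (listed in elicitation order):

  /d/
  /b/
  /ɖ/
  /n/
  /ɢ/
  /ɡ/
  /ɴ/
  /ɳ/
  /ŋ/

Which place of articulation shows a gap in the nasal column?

place of articulation  oral stop  nasal   
bilabial          b         —       
alveolar          d         n       
retroflex         ɖ         ɳ       
velar             ɡ         ŋ       
uvular            ɢ         ɴ       
Every place of articulation has a nasal member except bilabial, where /m/ would be expected.

bilabial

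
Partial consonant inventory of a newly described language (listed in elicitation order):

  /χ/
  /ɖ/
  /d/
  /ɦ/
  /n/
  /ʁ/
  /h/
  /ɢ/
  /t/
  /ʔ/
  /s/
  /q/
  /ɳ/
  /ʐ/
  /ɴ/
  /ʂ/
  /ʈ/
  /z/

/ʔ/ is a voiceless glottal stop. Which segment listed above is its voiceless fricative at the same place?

The voiceless fricative at the same place is a voiceless glottal fricative — in this inventory, /h/.

/h/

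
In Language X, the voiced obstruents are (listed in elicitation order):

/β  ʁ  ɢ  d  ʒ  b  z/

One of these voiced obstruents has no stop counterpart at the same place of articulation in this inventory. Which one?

/ʒ/

Bilabial: /b/ ~ /β/
Alveolar: /d/ ~ /z/
Uvular: /ɢ/ ~ /ʁ/
Postalveolar: only /ʒ/ (fricative); no stop partner.
So /ʒ/ is the unpaired segment.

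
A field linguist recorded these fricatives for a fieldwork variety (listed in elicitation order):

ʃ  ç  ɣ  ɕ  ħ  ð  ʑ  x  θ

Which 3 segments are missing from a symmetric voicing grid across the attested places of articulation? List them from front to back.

/ʒ/, /ʝ/, /ʕ/

Voiceless: /θ/ (dental), /ʃ/ (postalveolar), /ɕ/ (alveolo-palatal), /ç/ (palatal), /x/ (velar), /ħ/ (pharyngeal).
Voiced: /ð/ (dental), /ʑ/ (alveolo-palatal), /ɣ/ (velar).
Gaps, from front to back: postalveolar lacks voiced (/ʒ/); palatal lacks voiced (/ʝ/); pharyngeal lacks voiced (/ʕ/).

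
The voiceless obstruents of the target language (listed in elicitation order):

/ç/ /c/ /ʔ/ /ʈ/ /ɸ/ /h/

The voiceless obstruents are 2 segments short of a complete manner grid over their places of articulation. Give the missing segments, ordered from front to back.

bilabial: stop —, fricative /ɸ/.
retroflex: stop /ʈ/, fricative —.
palatal: stop /c/, fricative /ç/.
glottal: stop /ʔ/, fricative /h/.
Gaps, from front to back: bilabial lacks stop (/p/); retroflex lacks fricative (/ʂ/).

/p/, /ʂ/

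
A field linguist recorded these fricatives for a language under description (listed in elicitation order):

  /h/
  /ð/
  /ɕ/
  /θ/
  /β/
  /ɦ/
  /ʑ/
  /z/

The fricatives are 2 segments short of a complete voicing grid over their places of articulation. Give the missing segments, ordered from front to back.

Voiceless: /θ/ (dental), /ɕ/ (alveolo-palatal), /h/ (glottal).
Voiced: /β/ (bilabial), /ð/ (dental), /z/ (alveolar), /ʑ/ (alveolo-palatal), /ɦ/ (glottal).
Gaps, from front to back: bilabial lacks voiceless (/ɸ/); alveolar lacks voiceless (/s/).

/ɸ/, /s/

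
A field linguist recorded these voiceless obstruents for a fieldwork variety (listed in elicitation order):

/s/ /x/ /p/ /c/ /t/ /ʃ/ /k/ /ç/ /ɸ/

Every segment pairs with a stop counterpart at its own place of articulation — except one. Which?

Bilabial: /p/ ~ /ɸ/
Alveolar: /t/ ~ /s/
Palatal: /c/ ~ /ç/
Velar: /k/ ~ /x/
Postalveolar: only /ʃ/ (fricative); no stop partner.
So /ʃ/ is the unpaired segment.

/ʃ/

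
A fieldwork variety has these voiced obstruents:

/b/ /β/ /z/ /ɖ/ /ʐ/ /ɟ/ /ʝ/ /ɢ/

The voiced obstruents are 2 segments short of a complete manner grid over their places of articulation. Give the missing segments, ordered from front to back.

/d/, /ʁ/

bilabial: stop /b/, fricative /β/.
alveolar: stop —, fricative /z/.
retroflex: stop /ɖ/, fricative /ʐ/.
palatal: stop /ɟ/, fricative /ʝ/.
uvular: stop /ɢ/, fricative —.
Gaps, from front to back: alveolar lacks stop (/d/); uvular lacks fricative (/ʁ/).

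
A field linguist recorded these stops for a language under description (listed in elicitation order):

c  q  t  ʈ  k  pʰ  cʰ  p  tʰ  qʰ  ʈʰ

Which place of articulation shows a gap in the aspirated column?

velar

bilabial: plain /p/, aspirated /pʰ/.
alveolar: plain /t/, aspirated /tʰ/.
retroflex: plain /ʈ/, aspirated /ʈʰ/.
palatal: plain /c/, aspirated /cʰ/.
velar: plain /k/, aspirated —.
uvular: plain /q/, aspirated /qʰ/.
Every place of articulation has an aspirated member except velar, where /kʰ/ would be expected.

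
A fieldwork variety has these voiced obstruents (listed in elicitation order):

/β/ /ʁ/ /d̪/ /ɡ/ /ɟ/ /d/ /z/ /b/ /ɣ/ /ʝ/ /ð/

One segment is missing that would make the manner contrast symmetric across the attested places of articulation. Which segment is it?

bilabial: stop /b/, fricative /β/.
dental: stop /d̪/, fricative /ð/.
alveolar: stop /d/, fricative /z/.
palatal: stop /ɟ/, fricative /ʝ/.
velar: stop /ɡ/, fricative /ɣ/.
uvular: stop —, fricative /ʁ/.
The uvular row has no stop member, so the gap is the uvular stop /ɢ/.

/ɢ/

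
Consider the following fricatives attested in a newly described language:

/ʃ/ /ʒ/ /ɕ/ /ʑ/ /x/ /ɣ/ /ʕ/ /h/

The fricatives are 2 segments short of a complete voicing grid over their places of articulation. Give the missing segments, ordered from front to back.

postalveolar: voiceless /ʃ/, voiced /ʒ/.
alveolo-palatal: voiceless /ɕ/, voiced /ʑ/.
velar: voiceless /x/, voiced /ɣ/.
pharyngeal: voiceless —, voiced /ʕ/.
glottal: voiceless /h/, voiced —.
Gaps, from front to back: pharyngeal lacks voiceless (/ħ/); glottal lacks voiced (/ɦ/).

/ħ/, /ɦ/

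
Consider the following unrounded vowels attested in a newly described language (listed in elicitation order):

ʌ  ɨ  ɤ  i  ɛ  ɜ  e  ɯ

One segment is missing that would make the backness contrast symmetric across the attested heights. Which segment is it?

/ɘ/

Front: /i/ (high), /e/ (high-mid), /ɛ/ (low-mid).
Central: /ɨ/ (high), /ɜ/ (low-mid).
Back: /ɯ/ (high), /ɤ/ (high-mid), /ʌ/ (low-mid).
The high-mid row has no central member, so the gap is the high-mid central unrounded vowel /ɘ/.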